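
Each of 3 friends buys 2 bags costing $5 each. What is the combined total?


Cost per person:
2 x $5 = $10
Group total:
3 x $10 = $30

$30


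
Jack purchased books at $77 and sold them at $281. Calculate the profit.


Selling price = $281
Cost price = $77
Profit = selling price - cost price:
Profit = $281 - $77 = $204

$204


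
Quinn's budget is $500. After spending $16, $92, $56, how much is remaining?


Add up expenses:
$16 + $92 + $56 = $164
Subtract from budget:
$500 - $164 = $336

$336


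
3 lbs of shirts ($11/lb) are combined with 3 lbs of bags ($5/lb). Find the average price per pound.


Cost of shirts:
3 x $11 = $33
Cost of bags:
3 x $5 = $15
Total cost: $33 + $15 = $48
Total weight: 6 lbs
Average: $48 / 6 = $8/lb

$8/lb


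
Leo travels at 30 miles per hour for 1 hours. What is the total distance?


Use the formula: distance = speed x time
Speed = 30 mph, Time = 1 hours
30 x 1 = 30 miles

30 miles


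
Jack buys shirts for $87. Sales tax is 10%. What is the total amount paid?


Calculate the tax:
10% of $87 = $8.70
Add tax to price:
$87 + $8.70 = $95.70

$95.70


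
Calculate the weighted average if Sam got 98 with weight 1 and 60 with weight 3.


Weighted sum:
1 x 98 + 3 x 60 = 278
Total weight:
1 + 3 = 4
Weighted average:
278 / 4 = 69.5

69.5


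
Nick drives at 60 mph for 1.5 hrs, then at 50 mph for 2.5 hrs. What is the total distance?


Leg 1 distance:
60 x 1.5 = 90 miles
Leg 2 distance:
50 x 2.5 = 125 miles
Total distance:
90 + 125 = 215 miles

215 miles


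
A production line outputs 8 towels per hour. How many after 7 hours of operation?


Production rate: 8 towels per hour
Time: 7 hours
Total: 8 x 7 = 56 towels

56 towels


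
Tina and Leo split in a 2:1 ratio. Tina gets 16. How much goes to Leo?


Find the multiplier:
16 / 2 = 8
Apply to Leo's share:
1 x 8 = 8

8


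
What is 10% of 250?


Convert percentage to decimal:
10% = 0.1
Multiply:
250 x 0.1 = 25

25


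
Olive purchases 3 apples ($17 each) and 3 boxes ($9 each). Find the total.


Cost of apples:
3 x $17 = $51
Cost of boxes:
3 x $9 = $27
Add both:
$51 + $27 = $78

$78


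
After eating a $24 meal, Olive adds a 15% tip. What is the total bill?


Calculate the tip:
15% of $24 = $3.60
Add tip to meal cost:
$24 + $3.60 = $27.60

$27.60


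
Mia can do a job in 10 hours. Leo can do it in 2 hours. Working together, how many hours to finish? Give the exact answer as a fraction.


Mia's rate: 1/10 of the job per hour
Leo's rate: 1/2 of the job per hour
Combined rate: 1/10 + 1/2 = 3/5 per hour
Time = 1 / (3/5) = 5/3 hours (≈ 1.67 hours)

5/3 hours


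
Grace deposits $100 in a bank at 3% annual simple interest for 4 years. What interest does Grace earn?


Use the formula I = P x R x T / 100
P x R x T = 100 x 3 x 4 = 1200
I = 1200 / 100 = $12

$12


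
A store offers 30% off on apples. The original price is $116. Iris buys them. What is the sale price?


Calculate the discount amount:
30% of $116 = $34.80
Subtract from original:
$116 - $34.80 = $81.20

$81.20


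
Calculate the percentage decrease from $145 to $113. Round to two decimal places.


Find the absolute change:
|113 - 145| = 32
Divide by original and multiply by 100:
32 / 145 x 100 = 22.0689...% ≈ 22.07%

22.07%


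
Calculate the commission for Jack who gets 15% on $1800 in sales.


Convert rate to decimal:
15% = 0.15
Multiply by sales:
$1800 x 0.15 = $270

$270


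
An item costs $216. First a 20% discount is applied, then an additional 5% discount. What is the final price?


First discount:
20% of $216 = $43.20
Price after first discount:
$216 - $43.20 = $172.80
Second discount:
5% of $172.80 = $8.64
Final price:
$172.80 - $8.64 = $164.16

$164.16


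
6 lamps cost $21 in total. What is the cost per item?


Total cost: $21
Number of items: 6
Unit price: $21 / 6 = $3.50

$3.50


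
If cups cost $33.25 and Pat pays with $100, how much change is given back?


Start with the amount paid:
$100
Subtract the price:
$100 - $33.25 = $66.75

$66.75


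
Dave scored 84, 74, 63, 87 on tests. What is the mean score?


Add the scores:
84 + 74 + 63 + 87 = 308
Divide by the number of tests:
308 / 4 = 77

77


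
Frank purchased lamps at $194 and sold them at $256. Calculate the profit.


Selling price = $256
Cost price = $194
Profit = selling price - cost price:
Profit = $256 - $194 = $62

$62


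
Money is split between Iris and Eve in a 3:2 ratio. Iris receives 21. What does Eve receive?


Find the multiplier:
21 / 3 = 7
Apply to Eve's share:
2 x 7 = 14

14


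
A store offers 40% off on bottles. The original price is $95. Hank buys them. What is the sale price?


Calculate the discount amount:
40% of $95 = $38
Subtract from original:
$95 - $38 = $57

$57


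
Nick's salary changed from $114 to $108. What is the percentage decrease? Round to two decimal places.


Find the absolute change:
|108 - 114| = 6
Divide by original and multiply by 100:
6 / 114 x 100 = 5.2631...% ≈ 5.26%

5.26%


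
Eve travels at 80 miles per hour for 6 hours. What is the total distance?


Use the formula: distance = speed x time
Speed = 80 mph, Time = 6 hours
80 x 6 = 480 miles

480 miles


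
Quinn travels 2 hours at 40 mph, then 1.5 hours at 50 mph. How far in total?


Leg 1 distance:
40 x 2 = 80 miles
Leg 2 distance:
50 x 1.5 = 75 miles
Total distance:
80 + 75 = 155 miles

155 miles


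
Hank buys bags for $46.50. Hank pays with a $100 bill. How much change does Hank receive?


Start with the amount paid:
$100
Subtract the price:
$100 - $46.50 = $53.50

$53.50


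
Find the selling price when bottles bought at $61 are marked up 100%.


Calculate the markup amount:
100% of $61 = $61
Add to cost:
$61 + $61 = $122

$122


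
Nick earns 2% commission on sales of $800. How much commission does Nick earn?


Convert rate to decimal:
2% = 0.02
Multiply by sales:
$800 x 0.02 = $16

$16


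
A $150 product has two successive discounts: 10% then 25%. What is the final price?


First discount:
10% of $150 = $15
Price after first discount:
$150 - $15 = $135
Second discount:
25% of $135 = $33.75
Final price:
$135 - $33.75 = $101.25

$101.25


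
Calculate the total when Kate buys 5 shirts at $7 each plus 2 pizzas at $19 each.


Cost of shirts:
5 x $7 = $35
Cost of pizzas:
2 x $19 = $38
Add both:
$35 + $38 = $73

$73


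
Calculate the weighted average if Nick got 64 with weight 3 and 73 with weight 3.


Weighted sum:
3 x 64 + 3 x 73 = 411
Total weight:
3 + 3 = 6
Weighted average:
411 / 6 = 68.5

68.5


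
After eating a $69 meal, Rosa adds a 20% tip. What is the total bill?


Calculate the tip:
20% of $69 = $13.80
Add tip to meal cost:
$69 + $13.80 = $82.80

$82.80


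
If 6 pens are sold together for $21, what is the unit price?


Total cost: $21
Number of items: 6
Unit price: $21 / 6 = $3.50

$3.50


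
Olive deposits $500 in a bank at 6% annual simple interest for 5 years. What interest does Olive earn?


Use the formula I = P x R x T / 100
P x R x T = 500 x 6 x 5 = 15000
I = 15000 / 100 = $150

$150


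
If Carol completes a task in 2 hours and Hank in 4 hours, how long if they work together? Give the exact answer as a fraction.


Carol's rate: 1/2 of the job per hour
Hank's rate: 1/4 of the job per hour
Combined rate: 1/2 + 1/4 = 3/4 per hour
Time = 1 / (3/4) = 4/3 hours (≈ 1.33 hours)

4/3 hours


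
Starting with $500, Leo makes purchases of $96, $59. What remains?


Add up expenses:
$96 + $59 = $155
Subtract from budget:
$500 - $155 = $345

$345


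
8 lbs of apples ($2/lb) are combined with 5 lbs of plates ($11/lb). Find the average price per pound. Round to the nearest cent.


Cost of apples:
8 x $2 = $16
Cost of plates:
5 x $11 = $55
Total cost: $16 + $55 = $71
Total weight: 13 lbs
Average: $71 / 13 = $5.4615... ≈ $5.46/lb

$5.46/lb


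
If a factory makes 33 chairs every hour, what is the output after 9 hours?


Production rate: 33 chairs per hour
Time: 9 hours
Total: 33 x 9 = 297 chairs

297 chairs


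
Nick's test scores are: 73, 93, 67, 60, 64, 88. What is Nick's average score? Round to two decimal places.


Add the scores:
73 + 93 + 67 + 60 + 64 + 88 = 445
Divide by the number of tests:
445 / 6 = 74.1666... ≈ 74.17

74.17


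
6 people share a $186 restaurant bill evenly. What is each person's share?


Total bill: $186
Number of people: 6
Each pays: $186 / 6 = $31

$31


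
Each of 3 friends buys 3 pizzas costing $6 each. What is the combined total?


Cost per person:
3 x $6 = $18
Group total:
3 x $18 = $54

$54


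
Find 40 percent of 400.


Convert percentage to decimal:
40% = 0.4
Multiply:
400 x 0.4 = 160

160


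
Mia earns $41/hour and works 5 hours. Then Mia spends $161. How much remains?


Calculate earnings:
5 x $41 = $205
Subtract spending:
$205 - $161 = $44

$44


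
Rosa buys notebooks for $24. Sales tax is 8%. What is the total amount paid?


Calculate the tax:
8% of $24 = $1.92
Add tax to price:
$24 + $1.92 = $25.92

$25.92


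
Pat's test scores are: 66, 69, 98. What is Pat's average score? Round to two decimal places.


Add the scores:
66 + 69 + 98 = 233
Divide by the number of tests:
233 / 3 = 77.6666... ≈ 77.67

77.67


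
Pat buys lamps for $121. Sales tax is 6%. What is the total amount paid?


Calculate the tax:
6% of $121 = $7.26
Add tax to price:
$121 + $7.26 = $128.26

$128.26


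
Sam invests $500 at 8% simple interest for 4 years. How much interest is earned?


Use the formula I = P x R x T / 100
P x R x T = 500 x 8 x 4 = 16000
I = 16000 / 100 = $160

$160


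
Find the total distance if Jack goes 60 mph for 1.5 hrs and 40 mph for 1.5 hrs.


Leg 1 distance:
60 x 1.5 = 90 miles
Leg 2 distance:
40 x 1.5 = 60 miles
Total distance:
90 + 60 = 150 miles

150 miles


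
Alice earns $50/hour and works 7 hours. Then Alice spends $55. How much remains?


Calculate earnings:
7 x $50 = $350
Subtract spending:
$350 - $55 = $295

$295


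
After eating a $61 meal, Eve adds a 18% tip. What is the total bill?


Calculate the tip:
18% of $61 = $10.98
Add tip to meal cost:
$61 + $10.98 = $71.98

$71.98


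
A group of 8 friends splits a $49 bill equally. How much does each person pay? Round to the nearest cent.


Total bill: $49
Number of people: 8
Each pays: $49 / 8 = $6.125 ≈ $6.13

$6.13


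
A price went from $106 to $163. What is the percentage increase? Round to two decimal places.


Find the absolute change:
|163 - 106| = 57
Divide by original and multiply by 100:
57 / 106 x 100 = 53.7735...% ≈ 53.77%

53.77%


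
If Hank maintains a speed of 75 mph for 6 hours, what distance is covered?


Use the formula: distance = speed x time
Speed = 75 mph, Time = 6 hours
75 x 6 = 450 miles

450 miles


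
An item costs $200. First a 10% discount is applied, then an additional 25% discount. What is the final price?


First discount:
10% of $200 = $20
Price after first discount:
$200 - $20 = $180
Second discount:
25% of $180 = $45
Final price:
$180 - $45 = $135

$135


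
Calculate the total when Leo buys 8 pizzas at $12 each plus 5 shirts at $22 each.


Cost of pizzas:
8 x $12 = $96
Cost of shirts:
5 x $22 = $110
Add both:
$96 + $110 = $206

$206


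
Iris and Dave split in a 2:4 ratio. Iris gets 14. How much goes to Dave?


Find the multiplier:
14 / 2 = 7
Apply to Dave's share:
4 x 7 = 28

28


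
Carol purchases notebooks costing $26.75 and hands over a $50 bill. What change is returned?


Start with the amount paid:
$50
Subtract the price:
$50 - $26.75 = $23.25

$23.25


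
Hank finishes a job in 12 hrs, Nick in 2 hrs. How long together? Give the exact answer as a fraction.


Hank's rate: 1/12 of the job per hour
Nick's rate: 1/2 of the job per hour
Combined rate: 1/12 + 1/2 = 7/12 per hour
Time = 1 / (7/12) = 12/7 hours (≈ 1.71 hours)

12/7 hours


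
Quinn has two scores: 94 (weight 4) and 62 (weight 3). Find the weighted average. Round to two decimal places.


Weighted sum:
4 x 94 + 3 x 62 = 562
Total weight:
4 + 3 = 7
Weighted average:
562 / 7 = 80.2857... ≈ 80.29

80.29


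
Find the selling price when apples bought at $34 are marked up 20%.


Calculate the markup amount:
20% of $34 = $6.80
Add to cost:
$34 + $6.80 = $40.80

$40.80


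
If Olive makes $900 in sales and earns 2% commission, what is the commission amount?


Convert rate to decimal:
2% = 0.02
Multiply by sales:
$900 x 0.02 = $18

$18


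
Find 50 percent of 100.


Convert percentage to decimal:
50% = 0.5
Multiply:
100 x 0.5 = 50

50


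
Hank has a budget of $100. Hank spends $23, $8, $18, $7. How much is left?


Add up expenses:
$23 + $8 + $18 + $7 = $56
Subtract from budget:
$100 - $56 = $44

$44


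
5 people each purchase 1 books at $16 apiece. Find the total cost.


Cost per person:
1 x $16 = $16
Group total:
5 x $16 = $80

$80


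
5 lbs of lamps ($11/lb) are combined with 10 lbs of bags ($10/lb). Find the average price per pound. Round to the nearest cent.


Cost of lamps:
5 x $11 = $55
Cost of bags:
10 x $10 = $100
Total cost: $55 + $100 = $155
Total weight: 15 lbs
Average: $155 / 15 = $10.3333... ≈ $10.33/lb

$10.33/lb


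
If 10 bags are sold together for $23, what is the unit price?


Total cost: $23
Number of items: 10
Unit price: $23 / 10 = $2.30

$2.30


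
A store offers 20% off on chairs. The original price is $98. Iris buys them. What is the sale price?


Calculate the discount amount:
20% of $98 = $19.60
Subtract from original:
$98 - $19.60 = $78.40

$78.40


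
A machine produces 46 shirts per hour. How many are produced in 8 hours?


Production rate: 46 shirts per hour
Time: 8 hours
Total: 46 x 8 = 368 shirts

368 shirts


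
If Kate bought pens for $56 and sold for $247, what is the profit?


Selling price = $247
Cost price = $56
Profit = selling price - cost price:
Profit = $247 - $56 = $191

$191


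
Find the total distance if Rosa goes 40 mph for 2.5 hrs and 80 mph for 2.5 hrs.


Leg 1 distance:
40 x 2.5 = 100 miles
Leg 2 distance:
80 x 2.5 = 200 miles
Total distance:
100 + 200 = 300 miles

300 miles


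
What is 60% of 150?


Convert percentage to decimal:
60% = 0.6
Multiply:
150 x 0.6 = 90

90


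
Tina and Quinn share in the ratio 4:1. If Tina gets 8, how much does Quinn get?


Find the multiplier:
8 / 4 = 2
Apply to Quinn's share:
1 x 2 = 2

2


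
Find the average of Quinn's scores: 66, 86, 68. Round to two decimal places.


Add the scores:
66 + 86 + 68 = 220
Divide by the number of tests:
220 / 3 = 73.3333... ≈ 73.33

73.33


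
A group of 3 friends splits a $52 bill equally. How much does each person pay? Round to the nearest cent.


Total bill: $52
Number of people: 3
Each pays: $52 / 3 = $17.3333... ≈ $17.33

$17.33


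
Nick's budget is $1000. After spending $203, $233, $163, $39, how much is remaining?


Add up expenses:
$203 + $233 + $163 + $39 = $638
Subtract from budget:
$1000 - $638 = $362

$362


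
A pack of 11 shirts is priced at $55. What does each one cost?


Total cost: $55
Number of items: 11
Unit price: $55 / 11 = $5

$5


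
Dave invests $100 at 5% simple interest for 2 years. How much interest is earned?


Use the formula I = P x R x T / 100
P x R x T = 100 x 5 x 2 = 1000
I = 1000 / 100 = $10

$10


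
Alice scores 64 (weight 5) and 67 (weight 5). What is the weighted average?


Weighted sum:
5 x 64 + 5 x 67 = 655
Total weight:
5 + 5 = 10
Weighted average:
655 / 10 = 65.5

65.5


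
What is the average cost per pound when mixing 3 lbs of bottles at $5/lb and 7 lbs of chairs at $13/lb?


Cost of bottles:
3 x $5 = $15
Cost of chairs:
7 x $13 = $91
Total cost: $15 + $91 = $106
Total weight: 10 lbs
Average: $106 / 10 = $10.60/lb

$10.60/lb


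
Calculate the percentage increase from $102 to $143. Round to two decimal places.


Find the absolute change:
|143 - 102| = 41
Divide by original and multiply by 100:
41 / 102 x 100 = 40.1960...% ≈ 40.2%

40.2%


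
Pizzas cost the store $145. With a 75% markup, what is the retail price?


Calculate the markup amount:
75% of $145 = $108.75
Add to cost:
$145 + $108.75 = $253.75

$253.75


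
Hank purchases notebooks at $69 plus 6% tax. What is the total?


Calculate the tax:
6% of $69 = $4.14
Add tax to price:
$69 + $4.14 = $73.14

$73.14


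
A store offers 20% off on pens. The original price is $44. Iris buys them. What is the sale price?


Calculate the discount amount:
20% of $44 = $8.80
Subtract from original:
$44 - $8.80 = $35.20

$35.20


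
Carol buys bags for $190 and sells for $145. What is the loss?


Selling price = $145
Cost price = $190
Loss = cost price - selling price:
Loss = $190 - $145 = $45

$45


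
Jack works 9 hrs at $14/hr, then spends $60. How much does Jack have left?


Calculate earnings:
9 x $14 = $126
Subtract spending:
$126 - $60 = $66

$66


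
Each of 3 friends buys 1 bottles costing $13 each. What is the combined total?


Cost per person:
1 x $13 = $13
Group total:
3 x $13 = $39

$39


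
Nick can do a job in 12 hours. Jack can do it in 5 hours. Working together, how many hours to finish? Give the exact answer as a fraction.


Nick's rate: 1/12 of the job per hour
Jack's rate: 1/5 of the job per hour
Combined rate: 1/12 + 1/5 = 17/60 per hour
Time = 1 / (17/60) = 60/17 hours (≈ 3.53 hours)

60/17 hours


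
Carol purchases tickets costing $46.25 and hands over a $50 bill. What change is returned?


Start with the amount paid:
$50
Subtract the price:
$50 - $46.25 = $3.75

$3.75


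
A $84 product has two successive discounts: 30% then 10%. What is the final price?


First discount:
30% of $84 = $25.20
Price after first discount:
$84 - $25.20 = $58.80
Second discount:
10% of $58.80 = $5.88
Final price:
$58.80 - $5.88 = $52.92

$52.92


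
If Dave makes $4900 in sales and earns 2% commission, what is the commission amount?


Convert rate to decimal:
2% = 0.02
Multiply by sales:
$4900 x 0.02 = $98

$98


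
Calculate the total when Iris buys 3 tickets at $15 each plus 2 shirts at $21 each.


Cost of tickets:
3 x $15 = $45
Cost of shirts:
2 x $21 = $42
Add both:
$45 + $42 = $87

$87


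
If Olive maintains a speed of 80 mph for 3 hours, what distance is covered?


Use the formula: distance = speed x time
Speed = 80 mph, Time = 3 hours
80 x 3 = 240 miles

240 miles


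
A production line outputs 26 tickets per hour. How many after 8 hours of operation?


Production rate: 26 tickets per hour
Time: 8 hours
Total: 26 x 8 = 208 tickets

208 tickets


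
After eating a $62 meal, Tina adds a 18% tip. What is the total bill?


Calculate the tip:
18% of $62 = $11.16
Add tip to meal cost:
$62 + $11.16 = $73.16

$73.16


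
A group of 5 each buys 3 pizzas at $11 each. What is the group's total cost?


Cost per person:
3 x $11 = $33
Group total:
5 x $33 = $165

$165


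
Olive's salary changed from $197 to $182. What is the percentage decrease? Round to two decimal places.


Find the absolute change:
|182 - 197| = 15
Divide by original and multiply by 100:
15 / 197 x 100 = 7.6142...% ≈ 7.61%

7.61%


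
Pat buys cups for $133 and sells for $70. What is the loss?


Selling price = $70
Cost price = $133
Loss = cost price - selling price:
Loss = $133 - $70 = $63

$63


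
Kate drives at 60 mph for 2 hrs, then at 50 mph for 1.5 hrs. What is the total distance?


Leg 1 distance:
60 x 2 = 120 miles
Leg 2 distance:
50 x 1.5 = 75 miles
Total distance:
120 + 75 = 195 miles

195 miles


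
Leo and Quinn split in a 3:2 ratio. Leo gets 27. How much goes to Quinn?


Find the multiplier:
27 / 3 = 9
Apply to Quinn's share:
2 x 9 = 18

18


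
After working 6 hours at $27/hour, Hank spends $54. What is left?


Calculate earnings:
6 x $27 = $162
Subtract spending:
$162 - $54 = $108

$108


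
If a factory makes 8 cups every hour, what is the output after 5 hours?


Production rate: 8 cups per hour
Time: 5 hours
Total: 8 x 5 = 40 cups

40 cups


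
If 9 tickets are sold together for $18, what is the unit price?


Total cost: $18
Number of items: 9
Unit price: $18 / 9 = $2

$2


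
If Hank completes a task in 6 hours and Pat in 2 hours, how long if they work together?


Hank's rate: 1/6 of the job per hour
Pat's rate: 1/2 of the job per hour
Combined rate: 1/6 + 1/2 = 2/3 per hour
Time = 1 / (2/3) = 3/2 = 1.5 hours

1.5 hours


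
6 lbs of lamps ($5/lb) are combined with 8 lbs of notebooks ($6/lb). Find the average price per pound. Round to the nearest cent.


Cost of lamps:
6 x $5 = $30
Cost of notebooks:
8 x $6 = $48
Total cost: $30 + $48 = $78
Total weight: 14 lbs
Average: $78 / 14 = $5.5714... ≈ $5.57/lb

$5.57/lb


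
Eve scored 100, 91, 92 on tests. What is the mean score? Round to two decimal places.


Add the scores:
100 + 91 + 92 = 283
Divide by the number of tests:
283 / 3 = 94.3333... ≈ 94.33

94.33


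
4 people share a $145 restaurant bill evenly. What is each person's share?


Total bill: $145
Number of people: 4
Each pays: $145 / 4 = $36.25

$36.25


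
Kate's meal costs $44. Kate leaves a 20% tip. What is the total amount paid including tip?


Calculate the tip:
20% of $44 = $8.80
Add tip to meal cost:
$44 + $8.80 = $52.80

$52.80


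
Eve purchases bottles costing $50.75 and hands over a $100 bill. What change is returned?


Start with the amount paid:
$100
Subtract the price:
$100 - $50.75 = $49.25

$49.25


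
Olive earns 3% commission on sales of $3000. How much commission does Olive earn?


Convert rate to decimal:
3% = 0.03
Multiply by sales:
$3000 x 0.03 = $90

$90


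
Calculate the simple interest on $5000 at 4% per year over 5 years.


Use the formula I = P x R x T / 100
P x R x T = 5000 x 4 x 5 = 100000
I = 100000 / 100 = $1000

$1000


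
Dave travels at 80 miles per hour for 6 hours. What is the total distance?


Use the formula: distance = speed x time
Speed = 80 mph, Time = 6 hours
80 x 6 = 480 miles

480 miles


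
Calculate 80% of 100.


Convert percentage to decimal:
80% = 0.8
Multiply:
100 x 0.8 = 80

80


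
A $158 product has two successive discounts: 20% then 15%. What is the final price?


First discount:
20% of $158 = $31.60
Price after first discount:
$158 - $31.60 = $126.40
Second discount:
15% of $126.40 = $18.96
Final price:
$126.40 - $18.96 = $107.44

$107.44


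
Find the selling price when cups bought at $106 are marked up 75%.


Calculate the markup amount:
75% of $106 = $79.50
Add to cost:
$106 + $79.50 = $185.50

$185.50


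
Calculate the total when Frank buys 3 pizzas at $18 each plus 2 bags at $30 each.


Cost of pizzas:
3 x $18 = $54
Cost of bags:
2 x $30 = $60
Add both:
$54 + $60 = $114

$114


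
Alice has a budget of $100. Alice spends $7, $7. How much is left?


Add up expenses:
$7 + $7 = $14
Subtract from budget:
$100 - $14 = $86

$86


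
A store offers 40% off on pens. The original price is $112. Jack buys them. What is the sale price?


Calculate the discount amount:
40% of $112 = $44.80
Subtract from original:
$112 - $44.80 = $67.20

$67.20


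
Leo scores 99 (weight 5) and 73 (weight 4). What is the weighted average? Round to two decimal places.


Weighted sum:
5 x 99 + 4 x 73 = 787
Total weight:
5 + 4 = 9
Weighted average:
787 / 9 = 87.4444... ≈ 87.44

87.44


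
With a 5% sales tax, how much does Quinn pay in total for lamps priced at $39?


Calculate the tax:
5% of $39 = $1.95
Add tax to price:
$39 + $1.95 = $40.95

$40.95


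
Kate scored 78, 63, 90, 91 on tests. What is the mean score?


Add the scores:
78 + 63 + 90 + 91 = 322
Divide by the number of tests:
322 / 4 = 80.5

80.5


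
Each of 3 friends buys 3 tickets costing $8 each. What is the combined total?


Cost per person:
3 x $8 = $24
Group total:
3 x $24 = $72

$72


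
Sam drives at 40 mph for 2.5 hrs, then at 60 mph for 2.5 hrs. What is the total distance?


Leg 1 distance:
40 x 2.5 = 100 miles
Leg 2 distance:
60 x 2.5 = 150 miles
Total distance:
100 + 150 = 250 miles

250 miles


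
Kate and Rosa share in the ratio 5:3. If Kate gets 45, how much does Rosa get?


Find the multiplier:
45 / 5 = 9
Apply to Rosa's share:
3 x 9 = 27

27


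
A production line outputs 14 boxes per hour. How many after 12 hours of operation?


Production rate: 14 boxes per hour
Time: 12 hours
Total: 14 x 12 = 168 boxes

168 boxes


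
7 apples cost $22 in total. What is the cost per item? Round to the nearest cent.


Total cost: $22
Number of items: 7
Unit price: $22 / 7 = $3.1428... ≈ $3.14

$3.14


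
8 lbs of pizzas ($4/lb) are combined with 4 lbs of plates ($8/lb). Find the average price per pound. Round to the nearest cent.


Cost of pizzas:
8 x $4 = $32
Cost of plates:
4 x $8 = $32
Total cost: $32 + $32 = $64
Total weight: 12 lbs
Average: $64 / 12 = $5.3333... ≈ $5.33/lb

$5.33/lb


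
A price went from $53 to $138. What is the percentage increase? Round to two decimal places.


Find the absolute change:
|138 - 53| = 85
Divide by original and multiply by 100:
85 / 53 x 100 = 160.3773...% ≈ 160.38%

160.38%


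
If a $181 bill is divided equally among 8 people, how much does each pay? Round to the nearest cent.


Total bill: $181
Number of people: 8
Each pays: $181 / 8 = $22.625 ≈ $22.63

$22.63


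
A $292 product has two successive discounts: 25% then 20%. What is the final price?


First discount:
25% of $292 = $73
Price after first discount:
$292 - $73 = $219
Second discount:
20% of $219 = $43.80
Final price:
$219 - $43.80 = $175.20

$175.20


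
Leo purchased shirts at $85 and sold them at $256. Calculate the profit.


Selling price = $256
Cost price = $85
Profit = selling price - cost price:
Profit = $256 - $85 = $171

$171


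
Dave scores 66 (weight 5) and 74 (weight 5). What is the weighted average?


Weighted sum:
5 x 66 + 5 x 74 = 700
Total weight:
5 + 5 = 10
Weighted average:
700 / 10 = 70

70


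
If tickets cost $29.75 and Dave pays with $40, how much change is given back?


Start with the amount paid:
$40
Subtract the price:
$40 - $29.75 = $10.25

$10.25


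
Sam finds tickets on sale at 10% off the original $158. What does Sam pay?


Calculate the discount amount:
10% of $158 = $15.80
Subtract from original:
$158 - $15.80 = $142.20

$142.20


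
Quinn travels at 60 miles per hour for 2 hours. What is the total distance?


Use the formula: distance = speed x time
Speed = 60 mph, Time = 2 hours
60 x 2 = 120 miles

120 miles


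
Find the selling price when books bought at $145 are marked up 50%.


Calculate the markup amount:
50% of $145 = $72.50
Add to cost:
$145 + $72.50 = $217.50

$217.50


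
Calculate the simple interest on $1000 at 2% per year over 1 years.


Use the formula I = P x R x T / 100
P x R x T = 1000 x 2 x 1 = 2000
I = 2000 / 100 = $20

$20


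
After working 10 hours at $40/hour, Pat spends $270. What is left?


Calculate earnings:
10 x $40 = $400
Subtract spending:
$400 - $270 = $130

$130


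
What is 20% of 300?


Convert percentage to decimal:
20% = 0.2
Multiply:
300 x 0.2 = 60

60


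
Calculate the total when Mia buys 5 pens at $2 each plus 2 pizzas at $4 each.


Cost of pens:
5 x $2 = $10
Cost of pizzas:
2 x $4 = $8
Add both:
$10 + $8 = $18

$18


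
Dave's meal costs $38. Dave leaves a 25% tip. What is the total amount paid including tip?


Calculate the tip:
25% of $38 = $9.50
Add tip to meal cost:
$38 + $9.50 = $47.50

$47.50


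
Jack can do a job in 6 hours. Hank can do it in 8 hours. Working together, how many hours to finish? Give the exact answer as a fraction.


Jack's rate: 1/6 of the job per hour
Hank's rate: 1/8 of the job per hour
Combined rate: 1/6 + 1/8 = 7/24 per hour
Time = 1 / (7/24) = 24/7 hours (≈ 3.43 hours)

24/7 hours


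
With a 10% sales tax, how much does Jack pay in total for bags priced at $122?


Calculate the tax:
10% of $122 = $12.20
Add tax to price:
$122 + $12.20 = $134.20

$134.20


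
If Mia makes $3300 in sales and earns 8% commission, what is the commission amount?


Convert rate to decimal:
8% = 0.08
Multiply by sales:
$3300 x 0.08 = $264

$264


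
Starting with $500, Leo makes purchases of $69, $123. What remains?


Add up expenses:
$69 + $123 = $192
Subtract from budget:
$500 - $192 = $308

$308


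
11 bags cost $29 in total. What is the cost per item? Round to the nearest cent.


Total cost: $29
Number of items: 11
Unit price: $29 / 11 = $2.6363... ≈ $2.64

$2.64


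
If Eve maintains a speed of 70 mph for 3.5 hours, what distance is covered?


Use the formula: distance = speed x time
Speed = 70 mph, Time = 3.5 hours
70 x 3.5 = 245 miles

245 miles


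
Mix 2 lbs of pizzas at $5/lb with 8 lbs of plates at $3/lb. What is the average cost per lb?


Cost of pizzas:
2 x $5 = $10
Cost of plates:
8 x $3 = $24
Total cost: $10 + $24 = $34
Total weight: 10 lbs
Average: $34 / 10 = $3.40/lb

$3.40/lb


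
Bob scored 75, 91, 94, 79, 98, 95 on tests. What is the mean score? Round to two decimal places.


Add the scores:
75 + 91 + 94 + 79 + 98 + 95 = 532
Divide by the number of tests:
532 / 6 = 88.6666... ≈ 88.67

88.67


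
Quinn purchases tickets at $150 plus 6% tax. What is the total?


Calculate the tax:
6% of $150 = $9
Add tax to price:
$150 + $9 = $159

$159


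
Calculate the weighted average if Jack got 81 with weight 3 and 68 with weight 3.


Weighted sum:
3 x 81 + 3 x 68 = 447
Total weight:
3 + 3 = 6
Weighted average:
447 / 6 = 74.5

74.5


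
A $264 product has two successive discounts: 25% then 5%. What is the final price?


First discount:
25% of $264 = $66
Price after first discount:
$264 - $66 = $198
Second discount:
5% of $198 = $9.90
Final price:
$198 - $9.90 = $188.10

$188.10


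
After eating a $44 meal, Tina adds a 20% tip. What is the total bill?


Calculate the tip:
20% of $44 = $8.80
Add tip to meal cost:
$44 + $8.80 = $52.80

$52.80


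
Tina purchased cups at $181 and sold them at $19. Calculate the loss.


Selling price = $19
Cost price = $181
Loss = cost price - selling price:
Loss = $181 - $19 = $162

$162


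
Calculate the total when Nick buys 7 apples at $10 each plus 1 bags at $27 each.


Cost of apples:
7 x $10 = $70
Cost of bags:
1 x $27 = $27
Add both:
$70 + $27 = $97

$97


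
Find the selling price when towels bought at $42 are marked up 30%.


Calculate the markup amount:
30% of $42 = $12.60
Add to cost:
$42 + $12.60 = $54.60

$54.60


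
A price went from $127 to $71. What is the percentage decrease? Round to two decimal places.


Find the absolute change:
|71 - 127| = 56
Divide by original and multiply by 100:
56 / 127 x 100 = 44.0944...% ≈ 44.09%

44.09%


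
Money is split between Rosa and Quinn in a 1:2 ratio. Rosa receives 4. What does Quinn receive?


Find the multiplier:
4 / 1 = 4
Apply to Quinn's share:
2 x 4 = 8

8


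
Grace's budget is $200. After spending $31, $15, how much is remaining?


Add up expenses:
$31 + $15 = $46
Subtract from budget:
$200 - $46 = $154

$154


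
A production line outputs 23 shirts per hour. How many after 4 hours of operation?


Production rate: 23 shirts per hour
Time: 4 hours
Total: 23 x 4 = 92 shirts

92 shirts


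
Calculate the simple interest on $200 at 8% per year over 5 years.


Use the formula I = P x R x T / 100
P x R x T = 200 x 8 x 5 = 8000
I = 8000 / 100 = $80

$80


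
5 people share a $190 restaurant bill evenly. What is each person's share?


Total bill: $190
Number of people: 5
Each pays: $190 / 5 = $38

$38


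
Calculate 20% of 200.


Convert percentage to decimal:
20% = 0.2
Multiply:
200 x 0.2 = 40

40


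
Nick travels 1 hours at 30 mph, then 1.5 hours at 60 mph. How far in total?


Leg 1 distance:
30 x 1 = 30 miles
Leg 2 distance:
60 x 1.5 = 90 miles
Total distance:
30 + 90 = 120 miles

120 miles


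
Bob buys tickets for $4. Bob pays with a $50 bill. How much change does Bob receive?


Start with the amount paid:
$50
Subtract the price:
$50 - $4 = $46

$46


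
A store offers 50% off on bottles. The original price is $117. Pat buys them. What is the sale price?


Calculate the discount amount:
50% of $117 = $58.50
Subtract from original:
$117 - $58.50 = $58.50

$58.50


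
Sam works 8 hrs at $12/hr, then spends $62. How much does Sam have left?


Calculate earnings:
8 x $12 = $96
Subtract spending:
$96 - $62 = $34

$34


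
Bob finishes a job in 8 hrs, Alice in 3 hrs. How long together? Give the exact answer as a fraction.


Bob's rate: 1/8 of the job per hour
Alice's rate: 1/3 of the job per hour
Combined rate: 1/8 + 1/3 = 11/24 per hour
Time = 1 / (11/24) = 24/11 hours (≈ 2.18 hours)

24/11 hours


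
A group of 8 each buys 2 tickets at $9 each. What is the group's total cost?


Cost per person:
2 x $9 = $18
Group total:
8 x $18 = $144

$144


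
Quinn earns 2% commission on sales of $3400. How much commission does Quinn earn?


Convert rate to decimal:
2% = 0.02
Multiply by sales:
$3400 x 0.02 = $68

$68


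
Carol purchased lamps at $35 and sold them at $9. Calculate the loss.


Selling price = $9
Cost price = $35
Loss = cost price - selling price:
Loss = $35 - $9 = $26

$26


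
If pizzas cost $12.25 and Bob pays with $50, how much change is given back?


Start with the amount paid:
$50
Subtract the price:
$50 - $12.25 = $37.75

$37.75


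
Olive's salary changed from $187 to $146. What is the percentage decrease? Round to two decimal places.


Find the absolute change:
|146 - 187| = 41
Divide by original and multiply by 100:
41 / 187 x 100 = 21.9251...% ≈ 21.93%

21.93%


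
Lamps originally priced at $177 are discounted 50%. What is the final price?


Calculate the discount amount:
50% of $177 = $88.50
Subtract from original:
$177 - $88.50 = $88.50

$88.50


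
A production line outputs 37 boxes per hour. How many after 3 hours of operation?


Production rate: 37 boxes per hour
Time: 3 hours
Total: 37 x 3 = 111 boxes

111 boxes


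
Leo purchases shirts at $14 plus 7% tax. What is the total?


Calculate the tax:
7% of $14 = $0.98
Add tax to price:
$14 + $0.98 = $14.98

$14.98


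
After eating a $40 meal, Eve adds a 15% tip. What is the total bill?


Calculate the tip:
15% of $40 = $6
Add tip to meal cost:
$40 + $6 = $46

$46


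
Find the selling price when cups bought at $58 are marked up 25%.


Calculate the markup amount:
25% of $58 = $14.50
Add to cost:
$58 + $14.50 = $72.50

$72.50


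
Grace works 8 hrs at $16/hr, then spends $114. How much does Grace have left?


Calculate earnings:
8 x $16 = $128
Subtract spending:
$128 - $114 = $14

$14


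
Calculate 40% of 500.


Convert percentage to decimal:
40% = 0.4
Multiply:
500 x 0.4 = 200

200


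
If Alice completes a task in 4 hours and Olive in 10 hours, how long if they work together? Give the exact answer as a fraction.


Alice's rate: 1/4 of the job per hour
Olive's rate: 1/10 of the job per hour
Combined rate: 1/4 + 1/10 = 7/20 per hour
Time = 1 / (7/20) = 20/7 hours (≈ 2.86 hours)

20/7 hours


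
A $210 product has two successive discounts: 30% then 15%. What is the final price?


First discount:
30% of $210 = $63
Price after first discount:
$210 - $63 = $147
Second discount:
15% of $147 = $22.05
Final price:
$147 - $22.05 = $124.95

$124.95


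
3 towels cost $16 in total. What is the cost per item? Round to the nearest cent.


Total cost: $16
Number of items: 3
Unit price: $16 / 3 = $5.3333... ≈ $5.33

$5.33


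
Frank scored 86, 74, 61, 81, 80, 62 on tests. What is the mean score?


Add the scores:
86 + 74 + 61 + 81 + 80 + 62 = 444
Divide by the number of tests:
444 / 6 = 74

74


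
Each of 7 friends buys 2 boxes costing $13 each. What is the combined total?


Cost per person:
2 x $13 = $26
Group total:
7 x $26 = $182

$182


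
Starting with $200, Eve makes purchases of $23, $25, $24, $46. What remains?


Add up expenses:
$23 + $25 + $24 + $46 = $118
Subtract from budget:
$200 - $118 = $82

$82


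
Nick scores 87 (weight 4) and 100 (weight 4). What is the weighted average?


Weighted sum:
4 x 87 + 4 x 100 = 748
Total weight:
4 + 4 = 8
Weighted average:
748 / 8 = 93.5

93.5


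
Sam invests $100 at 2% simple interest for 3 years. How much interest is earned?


Use the formula I = P x R x T / 100
P x R x T = 100 x 2 x 3 = 600
I = 600 / 100 = $6

$6


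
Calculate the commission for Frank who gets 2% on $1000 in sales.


Convert rate to decimal:
2% = 0.02
Multiply by sales:
$1000 x 0.02 = $20

$20


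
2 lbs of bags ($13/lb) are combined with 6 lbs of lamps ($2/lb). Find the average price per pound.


Cost of bags:
2 x $13 = $26
Cost of lamps:
6 x $2 = $12
Total cost: $26 + $12 = $38
Total weight: 8 lbs
Average: $38 / 8 = $4.75/lb

$4.75/lb


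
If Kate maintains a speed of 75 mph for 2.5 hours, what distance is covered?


Use the formula: distance = speed x time
Speed = 75 mph, Time = 2.5 hours
75 x 2.5 = 187.5 miles

187.5 miles


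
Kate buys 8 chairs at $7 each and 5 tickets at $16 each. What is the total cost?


Cost of chairs:
8 x $7 = $56
Cost of tickets:
5 x $16 = $80
Add both:
$56 + $80 = $136

$136


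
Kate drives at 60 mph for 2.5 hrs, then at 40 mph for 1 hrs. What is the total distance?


Leg 1 distance:
60 x 2.5 = 150 miles
Leg 2 distance:
40 x 1 = 40 miles
Total distance:
150 + 40 = 190 miles

190 miles


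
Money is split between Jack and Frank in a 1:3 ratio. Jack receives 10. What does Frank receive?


Find the multiplier:
10 / 1 = 10
Apply to Frank's share:
3 x 10 = 30

30


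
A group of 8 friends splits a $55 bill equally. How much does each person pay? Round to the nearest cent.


Total bill: $55
Number of people: 8
Each pays: $55 / 8 = $6.875 ≈ $6.88

$6.88


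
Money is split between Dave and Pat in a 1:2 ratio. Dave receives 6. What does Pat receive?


Find the multiplier:
6 / 1 = 6
Apply to Pat's share:
2 x 6 = 12

12


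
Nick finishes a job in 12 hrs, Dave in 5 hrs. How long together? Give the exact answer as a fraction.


Nick's rate: 1/12 of the job per hour
Dave's rate: 1/5 of the job per hour
Combined rate: 1/12 + 1/5 = 17/60 per hour
Time = 1 / (17/60) = 60/17 hours (≈ 3.53 hours)

60/17 hours


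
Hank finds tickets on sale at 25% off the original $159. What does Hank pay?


Calculate the discount amount:
25% of $159 = $39.75
Subtract from original:
$159 - $39.75 = $119.25

$119.25


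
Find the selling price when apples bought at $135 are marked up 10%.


Calculate the markup amount:
10% of $135 = $13.50
Add to cost:
$135 + $13.50 = $148.50

$148.50


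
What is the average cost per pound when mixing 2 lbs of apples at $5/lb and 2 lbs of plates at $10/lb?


Cost of apples:
2 x $5 = $10
Cost of plates:
2 x $10 = $20
Total cost: $10 + $20 = $30
Total weight: 4 lbs
Average: $30 / 4 = $7.50/lb

$7.50/lb


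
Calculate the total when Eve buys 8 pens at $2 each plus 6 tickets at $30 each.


Cost of pens:
8 x $2 = $16
Cost of tickets:
6 x $30 = $180
Add both:
$16 + $180 = $196

$196


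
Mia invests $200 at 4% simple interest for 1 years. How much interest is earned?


Use the formula I = P x R x T / 100
P x R x T = 200 x 4 x 1 = 800
I = 800 / 100 = $8

$8


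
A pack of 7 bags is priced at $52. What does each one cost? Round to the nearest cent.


Total cost: $52
Number of items: 7
Unit price: $52 / 7 = $7.4285... ≈ $7.43

$7.43
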